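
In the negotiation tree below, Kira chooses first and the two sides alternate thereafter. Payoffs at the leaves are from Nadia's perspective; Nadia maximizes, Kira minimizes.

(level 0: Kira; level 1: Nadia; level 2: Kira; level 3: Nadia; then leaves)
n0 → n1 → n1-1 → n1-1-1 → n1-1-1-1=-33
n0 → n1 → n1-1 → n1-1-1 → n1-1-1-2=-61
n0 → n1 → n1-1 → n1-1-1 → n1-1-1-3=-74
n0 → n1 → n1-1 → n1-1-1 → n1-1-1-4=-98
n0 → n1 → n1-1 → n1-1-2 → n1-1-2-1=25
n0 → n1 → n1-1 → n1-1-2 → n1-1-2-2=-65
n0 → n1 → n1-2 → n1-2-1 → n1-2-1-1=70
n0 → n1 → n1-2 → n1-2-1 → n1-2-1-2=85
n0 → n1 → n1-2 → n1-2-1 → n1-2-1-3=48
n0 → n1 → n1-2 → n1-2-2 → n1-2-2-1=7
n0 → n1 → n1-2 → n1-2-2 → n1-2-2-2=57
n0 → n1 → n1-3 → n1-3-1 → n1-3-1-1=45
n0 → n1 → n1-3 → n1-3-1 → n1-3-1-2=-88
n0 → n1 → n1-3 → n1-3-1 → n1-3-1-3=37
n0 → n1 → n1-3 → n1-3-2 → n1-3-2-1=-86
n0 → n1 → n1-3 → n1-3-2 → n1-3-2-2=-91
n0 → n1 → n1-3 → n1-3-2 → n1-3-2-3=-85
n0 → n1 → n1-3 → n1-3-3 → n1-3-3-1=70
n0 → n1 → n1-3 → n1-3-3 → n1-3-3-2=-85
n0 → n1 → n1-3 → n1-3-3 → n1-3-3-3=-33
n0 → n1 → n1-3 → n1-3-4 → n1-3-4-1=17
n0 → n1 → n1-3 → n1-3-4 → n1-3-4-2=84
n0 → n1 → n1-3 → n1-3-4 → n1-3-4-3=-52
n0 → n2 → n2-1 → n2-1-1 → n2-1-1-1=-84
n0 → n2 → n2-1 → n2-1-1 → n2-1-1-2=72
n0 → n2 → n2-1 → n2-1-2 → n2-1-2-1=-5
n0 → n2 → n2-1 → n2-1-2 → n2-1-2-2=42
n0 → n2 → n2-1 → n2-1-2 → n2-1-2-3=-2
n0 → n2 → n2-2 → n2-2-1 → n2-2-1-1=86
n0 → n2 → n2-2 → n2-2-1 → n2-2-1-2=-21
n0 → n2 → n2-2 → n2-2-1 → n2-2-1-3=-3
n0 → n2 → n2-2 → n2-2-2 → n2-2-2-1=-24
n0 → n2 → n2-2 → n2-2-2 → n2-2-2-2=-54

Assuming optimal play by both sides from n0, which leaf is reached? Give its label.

n2-1-2-2

n1-1-1 (Nadia): max(-33, -61, -74, -98) = -33
n1-1-2 (Nadia): max(25, -65) = 25
n1-1 (Kira): min(-33, 25) = -33
n1-2-1 (Nadia): max(70, 85, 48) = 85
n1-2-2 (Nadia): max(7, 57) = 57
n1-2 (Kira): min(85, 57) = 57
n1-3-1 (Nadia): max(45, -88, 37) = 45
n1-3-2 (Nadia): max(-86, -91, -85) = -85
n1-3-3 (Nadia): max(70, -85, -33) = 70
n1-3-4 (Nadia): max(17, 84, -52) = 84
n1-3 (Kira): min(45, -85, 70, 84) = -85
n1 (Nadia): max(-33, 57, -85) = 57
n2-1-1 (Nadia): max(-84, 72) = 72
n2-1-2 (Nadia): max(-5, 42, -2) = 42
n2-1 (Kira): min(72, 42) = 42
n2-2-1 (Nadia): max(86, -21, -3) = 86
n2-2-2 (Nadia): max(-24, -54) = -24
n2-2 (Kira): min(86, -24) = -24
n2 (Nadia): max(42, -24) = 42
n0 (Kira): min(57, 42) = 42
At n0, Kira picks n2 (lowest: 42).
At n2, Nadia picks n2-1 (highest: 42).
At n2-1, Kira picks n2-1-2 (lowest: 42).
At n2-1-2, Nadia picks n2-1-2-2 (highest: 42).
Terminal value 42.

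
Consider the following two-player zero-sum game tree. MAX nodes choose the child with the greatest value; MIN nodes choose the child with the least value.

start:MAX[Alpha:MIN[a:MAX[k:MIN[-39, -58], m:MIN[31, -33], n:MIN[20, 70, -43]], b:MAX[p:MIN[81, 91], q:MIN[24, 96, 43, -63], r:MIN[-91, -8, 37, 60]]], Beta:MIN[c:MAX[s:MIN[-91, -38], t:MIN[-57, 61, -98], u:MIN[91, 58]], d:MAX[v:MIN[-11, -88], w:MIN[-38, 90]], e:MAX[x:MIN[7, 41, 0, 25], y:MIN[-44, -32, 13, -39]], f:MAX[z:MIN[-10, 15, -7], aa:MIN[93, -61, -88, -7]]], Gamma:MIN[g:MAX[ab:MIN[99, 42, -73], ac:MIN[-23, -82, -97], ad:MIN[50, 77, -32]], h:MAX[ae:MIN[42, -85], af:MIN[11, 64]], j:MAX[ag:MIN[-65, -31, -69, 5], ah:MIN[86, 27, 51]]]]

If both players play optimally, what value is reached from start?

k (MIN): min(-39, -58) = -58
m (MIN): min(31, -33) = -33
n (MIN): min(20, 70, -43) = -43
a (MAX): max(-58, -33, -43) = -33
p (MIN): min(81, 91) = 81
q (MIN): min(24, 96, 43, -63) = -63
r (MIN): min(-91, -8, 37, 60) = -91
b (MAX): max(81, -63, -91) = 81
Alpha (MIN): min(-33, 81) = -33
s (MIN): min(-91, -38) = -91
t (MIN): min(-57, 61, -98) = -98
u (MIN): min(91, 58) = 58
c (MAX): max(-91, -98, 58) = 58
v (MIN): min(-11, -88) = -88
w (MIN): min(-38, 90) = -38
d (MAX): max(-88, -38) = -38
x (MIN): min(7, 41, 0, 25) = 0
y (MIN): min(-44, -32, 13, -39) = -44
e (MAX): max(0, -44) = 0
z (MIN): min(-10, 15, -7) = -10
aa (MIN): min(93, -61, -88, -7) = -88
f (MAX): max(-10, -88) = -10
Beta (MIN): min(58, -38, 0, -10) = -38
ab (MIN): min(99, 42, -73) = -73
ac (MIN): min(-23, -82, -97) = -97
ad (MIN): min(50, 77, -32) = -32
g (MAX): max(-73, -97, -32) = -32
ae (MIN): min(42, -85) = -85
af (MIN): min(11, 64) = 11
h (MAX): max(-85, 11) = 11
ag (MIN): min(-65, -31, -69, 5) = -69
ah (MIN): min(86, 27, 51) = 27
j (MAX): max(-69, 27) = 27
Gamma (MIN): min(-32, 11, 27) = -32
start (MAX): max(-33, -38, -32) = -32

-32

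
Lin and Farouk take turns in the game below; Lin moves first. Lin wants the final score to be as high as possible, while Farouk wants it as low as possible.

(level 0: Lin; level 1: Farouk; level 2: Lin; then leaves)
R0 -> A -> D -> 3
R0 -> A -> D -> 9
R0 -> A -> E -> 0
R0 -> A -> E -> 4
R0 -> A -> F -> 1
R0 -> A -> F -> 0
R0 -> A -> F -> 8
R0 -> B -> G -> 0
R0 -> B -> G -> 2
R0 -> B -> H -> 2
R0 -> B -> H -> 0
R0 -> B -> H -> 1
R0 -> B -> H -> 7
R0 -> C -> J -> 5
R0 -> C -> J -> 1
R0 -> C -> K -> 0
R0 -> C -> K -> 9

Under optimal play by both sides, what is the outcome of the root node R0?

5

D (Lin): max(3, 9) = 9
E (Lin): max(0, 4) = 4
F (Lin): max(1, 0, 8) = 8
A (Farouk): min(9, 4, 8) = 4
G (Lin): max(0, 2) = 2
H (Lin): max(2, 0, 1, 7) = 7
B (Farouk): min(2, 7) = 2
J (Lin): max(5, 1) = 5
K (Lin): max(0, 9) = 9
C (Farouk): min(5, 9) = 5
R0 (Lin): max(4, 2, 5) = 5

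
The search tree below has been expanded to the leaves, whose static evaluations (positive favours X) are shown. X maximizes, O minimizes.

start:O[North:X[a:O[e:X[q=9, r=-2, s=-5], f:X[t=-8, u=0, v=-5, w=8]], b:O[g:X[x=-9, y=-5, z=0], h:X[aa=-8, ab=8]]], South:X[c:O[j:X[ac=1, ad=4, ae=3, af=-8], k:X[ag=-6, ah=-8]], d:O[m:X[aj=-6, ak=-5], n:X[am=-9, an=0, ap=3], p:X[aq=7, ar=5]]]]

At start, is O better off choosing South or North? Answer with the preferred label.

South

j (X): max(1, 4, 3, -8) = 4
k (X): max(-6, -8) = -6
c (O): min(4, -6) = -6
m (X): max(-6, -5) = -5
n (X): max(-9, 0, 3) = 3
p (X): max(7, 5) = 7
d (O): min(-5, 3, 7) = -5
South (X): max(-6, -5) = -5
e (X): max(9, -2, -5) = 9
f (X): max(-8, 0, -5, 8) = 8
a (O): min(9, 8) = 8
g (X): max(-9, -5, 0) = 0
h (X): max(-8, 8) = 8
b (O): min(0, 8) = 0
North (X): max(8, 0) = 8
O prefers the lower value; South=-5, North=8. South is better since -5 < 8.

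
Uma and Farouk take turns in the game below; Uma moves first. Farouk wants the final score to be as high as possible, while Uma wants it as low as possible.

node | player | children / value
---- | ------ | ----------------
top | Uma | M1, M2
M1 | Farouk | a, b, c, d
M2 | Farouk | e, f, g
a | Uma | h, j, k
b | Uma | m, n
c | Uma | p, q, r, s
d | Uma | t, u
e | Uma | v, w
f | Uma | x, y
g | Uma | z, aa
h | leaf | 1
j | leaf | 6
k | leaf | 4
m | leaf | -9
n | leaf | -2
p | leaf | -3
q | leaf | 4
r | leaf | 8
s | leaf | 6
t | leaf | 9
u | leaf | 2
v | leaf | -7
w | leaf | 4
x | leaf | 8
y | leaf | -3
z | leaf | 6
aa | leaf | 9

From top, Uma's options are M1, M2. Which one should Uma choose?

M1

a (Uma): min(1, 6, 4) = 1
b (Uma): min(-9, -2) = -9
c (Uma): min(-3, 4, 8, 6) = -3
d (Uma): min(9, 2) = 2
M1 (Farouk): max(1, -9, -3, 2) = 2
e (Uma): min(-7, 4) = -7
f (Uma): min(8, -3) = -3
g (Uma): min(6, 9) = 6
M2 (Farouk): max(-7, -3, 6) = 6
top (Uma): min(2, 6) = 2
Uma at top wants the lowest of {M1=2, M2=6}, so chooses M1.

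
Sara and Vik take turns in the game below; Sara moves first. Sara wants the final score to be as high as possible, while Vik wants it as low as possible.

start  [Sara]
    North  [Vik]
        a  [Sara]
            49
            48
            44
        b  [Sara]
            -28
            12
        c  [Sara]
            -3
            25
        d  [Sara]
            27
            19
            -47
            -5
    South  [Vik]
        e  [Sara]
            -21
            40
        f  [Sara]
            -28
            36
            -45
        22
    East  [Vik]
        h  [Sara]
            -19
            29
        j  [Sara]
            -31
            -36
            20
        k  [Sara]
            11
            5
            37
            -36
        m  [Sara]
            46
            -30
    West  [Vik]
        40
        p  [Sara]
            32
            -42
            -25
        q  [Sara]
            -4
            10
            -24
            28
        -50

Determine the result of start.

a (Sara): max(49, 48, 44) = 49
b (Sara): max(-28, 12) = 12
c (Sara): max(-3, 25) = 25
d (Sara): max(27, 19, -47, -5) = 27
North (Vik): min(49, 12, 25, 27) = 12
e (Sara): max(-21, 40) = 40
f (Sara): max(-28, 36, -45) = 36
South (Vik): min(40, 36, 22) = 22
h (Sara): max(-19, 29) = 29
j (Sara): max(-31, -36, 20) = 20
k (Sara): max(11, 5, 37, -36) = 37
m (Sara): max(46, -30) = 46
East (Vik): min(29, 20, 37, 46) = 20
p (Sara): max(32, -42, -25) = 32
q (Sara): max(-4, 10, -24, 28) = 28
West (Vik): min(40, 32, 28, -50) = -50
start (Sara): max(12, 22, 20, -50) = 22

22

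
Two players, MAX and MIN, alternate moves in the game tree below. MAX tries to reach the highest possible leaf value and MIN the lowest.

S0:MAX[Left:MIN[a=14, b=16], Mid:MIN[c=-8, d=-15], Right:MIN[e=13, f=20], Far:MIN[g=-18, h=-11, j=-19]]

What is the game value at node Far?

Far (MIN): min(-18, -11, -19) = -19

-19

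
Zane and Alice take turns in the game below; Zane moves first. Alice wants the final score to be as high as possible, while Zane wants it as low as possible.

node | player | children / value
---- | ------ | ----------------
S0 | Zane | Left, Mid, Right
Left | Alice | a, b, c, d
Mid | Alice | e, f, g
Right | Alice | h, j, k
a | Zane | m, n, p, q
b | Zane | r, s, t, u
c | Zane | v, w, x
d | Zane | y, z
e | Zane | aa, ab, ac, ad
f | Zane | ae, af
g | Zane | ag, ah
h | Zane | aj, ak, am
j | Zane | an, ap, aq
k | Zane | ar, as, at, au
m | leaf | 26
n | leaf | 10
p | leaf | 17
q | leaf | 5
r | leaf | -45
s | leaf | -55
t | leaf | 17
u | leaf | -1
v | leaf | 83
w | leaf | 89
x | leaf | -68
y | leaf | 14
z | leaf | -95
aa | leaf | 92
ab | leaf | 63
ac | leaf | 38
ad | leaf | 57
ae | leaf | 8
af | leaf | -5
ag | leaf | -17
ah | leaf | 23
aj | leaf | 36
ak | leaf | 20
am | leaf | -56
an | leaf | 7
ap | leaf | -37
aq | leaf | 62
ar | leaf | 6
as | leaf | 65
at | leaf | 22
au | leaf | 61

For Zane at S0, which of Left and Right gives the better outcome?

Left

a (Zane): min(26, 10, 17, 5) = 5
b (Zane): min(-45, -55, 17, -1) = -55
c (Zane): min(83, 89, -68) = -68
d (Zane): min(14, -95) = -95
Left (Alice): max(5, -55, -68, -95) = 5
h (Zane): min(36, 20, -56) = -56
j (Zane): min(7, -37, 62) = -37
k (Zane): min(6, 65, 22, 61) = 6
Right (Alice): max(-56, -37, 6) = 6
Zane prefers the lower value; Left=5, Right=6. Left is better since 5 < 6.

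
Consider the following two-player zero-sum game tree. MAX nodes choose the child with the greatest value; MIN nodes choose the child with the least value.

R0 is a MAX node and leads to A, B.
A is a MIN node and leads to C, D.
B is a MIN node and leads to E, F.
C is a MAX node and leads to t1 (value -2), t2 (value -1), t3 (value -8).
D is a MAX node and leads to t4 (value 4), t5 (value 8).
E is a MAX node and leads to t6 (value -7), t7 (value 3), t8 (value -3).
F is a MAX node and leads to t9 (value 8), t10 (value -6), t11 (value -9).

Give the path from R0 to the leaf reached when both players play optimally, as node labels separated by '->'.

R0 -> B -> E -> t7

C (MAX): max(-2, -1, -8) = -1
D (MAX): max(4, 8) = 8
A (MIN): min(-1, 8) = -1
E (MAX): max(-7, 3, -3) = 3
F (MAX): max(8, -6, -9) = 8
B (MIN): min(3, 8) = 3
R0 (MAX): max(-1, 3) = 3
At R0, MAX picks B (highest: 3).
At B, MIN picks E (lowest: 3).
At E, MAX picks t7 (highest: 3).
Terminal value 3.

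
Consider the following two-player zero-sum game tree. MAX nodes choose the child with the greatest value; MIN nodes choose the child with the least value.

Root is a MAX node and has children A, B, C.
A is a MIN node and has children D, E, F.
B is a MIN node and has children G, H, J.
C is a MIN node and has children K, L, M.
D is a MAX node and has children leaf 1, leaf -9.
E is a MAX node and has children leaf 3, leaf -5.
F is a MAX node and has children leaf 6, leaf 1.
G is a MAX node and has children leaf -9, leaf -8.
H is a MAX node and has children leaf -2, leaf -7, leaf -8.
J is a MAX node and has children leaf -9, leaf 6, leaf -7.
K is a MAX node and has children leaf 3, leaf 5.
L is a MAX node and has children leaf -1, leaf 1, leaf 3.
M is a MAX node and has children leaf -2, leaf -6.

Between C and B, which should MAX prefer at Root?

C

K (MAX): max(3, 5) = 5
L (MAX): max(-1, 1, 3) = 3
M (MAX): max(-2, -6) = -2
C (MIN): min(5, 3, -2) = -2
G (MAX): max(-9, -8) = -8
H (MAX): max(-2, -7, -8) = -2
J (MAX): max(-9, 6, -7) = 6
B (MIN): min(-8, -2, 6) = -8
MAX prefers the higher value; C=-2, B=-8. C is better since -2 > -8.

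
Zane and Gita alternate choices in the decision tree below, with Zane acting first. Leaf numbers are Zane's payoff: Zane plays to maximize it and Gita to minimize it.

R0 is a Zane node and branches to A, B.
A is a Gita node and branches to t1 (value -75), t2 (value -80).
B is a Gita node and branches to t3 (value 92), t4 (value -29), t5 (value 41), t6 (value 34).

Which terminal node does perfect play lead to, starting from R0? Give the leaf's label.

t4

A (Gita): min(-75, -80) = -80
B (Gita): min(92, -29, 41, 34) = -29
R0 (Zane): max(-80, -29) = -29
At R0, Zane picks B (highest: -29).
At B, Gita picks t4 (lowest: -29).
Terminal value -29.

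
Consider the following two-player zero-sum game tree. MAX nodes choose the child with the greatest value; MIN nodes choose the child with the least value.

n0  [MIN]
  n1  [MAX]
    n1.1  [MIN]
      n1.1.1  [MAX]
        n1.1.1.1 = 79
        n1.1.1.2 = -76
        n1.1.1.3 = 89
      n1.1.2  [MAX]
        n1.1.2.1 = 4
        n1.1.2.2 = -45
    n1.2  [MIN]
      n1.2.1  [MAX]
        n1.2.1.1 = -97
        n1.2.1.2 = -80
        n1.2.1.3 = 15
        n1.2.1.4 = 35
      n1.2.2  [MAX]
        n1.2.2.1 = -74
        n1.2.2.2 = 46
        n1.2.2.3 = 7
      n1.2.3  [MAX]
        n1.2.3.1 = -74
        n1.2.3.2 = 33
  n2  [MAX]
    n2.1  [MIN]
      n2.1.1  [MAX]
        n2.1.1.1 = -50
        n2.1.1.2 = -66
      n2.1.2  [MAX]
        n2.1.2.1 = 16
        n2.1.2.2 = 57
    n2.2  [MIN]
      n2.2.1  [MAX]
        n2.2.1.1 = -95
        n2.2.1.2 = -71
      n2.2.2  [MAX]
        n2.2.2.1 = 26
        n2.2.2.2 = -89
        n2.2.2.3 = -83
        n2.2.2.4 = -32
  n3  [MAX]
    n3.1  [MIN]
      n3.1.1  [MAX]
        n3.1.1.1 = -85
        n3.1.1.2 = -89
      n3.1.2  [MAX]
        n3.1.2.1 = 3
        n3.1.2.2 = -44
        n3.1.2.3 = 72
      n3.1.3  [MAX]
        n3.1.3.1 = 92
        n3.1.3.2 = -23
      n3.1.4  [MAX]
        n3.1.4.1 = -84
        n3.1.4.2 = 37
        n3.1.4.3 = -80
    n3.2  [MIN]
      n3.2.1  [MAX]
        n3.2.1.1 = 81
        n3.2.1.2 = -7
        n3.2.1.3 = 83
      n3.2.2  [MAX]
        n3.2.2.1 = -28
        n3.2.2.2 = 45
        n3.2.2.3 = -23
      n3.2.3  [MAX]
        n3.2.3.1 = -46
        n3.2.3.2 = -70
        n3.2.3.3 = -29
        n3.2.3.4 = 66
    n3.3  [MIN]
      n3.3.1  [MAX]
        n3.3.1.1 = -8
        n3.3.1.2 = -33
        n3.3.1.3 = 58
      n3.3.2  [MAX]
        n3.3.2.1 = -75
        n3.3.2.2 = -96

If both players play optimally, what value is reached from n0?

-50

n1.1.1 (MAX): max(79, -76, 89) = 89
n1.1.2 (MAX): max(4, -45) = 4
n1.1 (MIN): min(89, 4) = 4
n1.2.1 (MAX): max(-97, -80, 15, 35) = 35
n1.2.2 (MAX): max(-74, 46, 7) = 46
n1.2.3 (MAX): max(-74, 33) = 33
n1.2 (MIN): min(35, 46, 33) = 33
n1 (MAX): max(4, 33) = 33
n2.1.1 (MAX): max(-50, -66) = -50
n2.1.2 (MAX): max(16, 57) = 57
n2.1 (MIN): min(-50, 57) = -50
n2.2.1 (MAX): max(-95, -71) = -71
n2.2.2 (MAX): max(26, -89, -83, -32) = 26
n2.2 (MIN): min(-71, 26) = -71
n2 (MAX): max(-50, -71) = -50
n3.1.1 (MAX): max(-85, -89) = -85
n3.1.2 (MAX): max(3, -44, 72) = 72
n3.1.3 (MAX): max(92, -23) = 92
n3.1.4 (MAX): max(-84, 37, -80) = 37
n3.1 (MIN): min(-85, 72, 92, 37) = -85
n3.2.1 (MAX): max(81, -7, 83) = 83
n3.2.2 (MAX): max(-28, 45, -23) = 45
n3.2.3 (MAX): max(-46, -70, -29, 66) = 66
n3.2 (MIN): min(83, 45, 66) = 45
n3.3.1 (MAX): max(-8, -33, 58) = 58
n3.3.2 (MAX): max(-75, -96) = -75
n3.3 (MIN): min(58, -75) = -75
n3 (MAX): max(-85, 45, -75) = 45
n0 (MIN): min(33, -50, 45) = -50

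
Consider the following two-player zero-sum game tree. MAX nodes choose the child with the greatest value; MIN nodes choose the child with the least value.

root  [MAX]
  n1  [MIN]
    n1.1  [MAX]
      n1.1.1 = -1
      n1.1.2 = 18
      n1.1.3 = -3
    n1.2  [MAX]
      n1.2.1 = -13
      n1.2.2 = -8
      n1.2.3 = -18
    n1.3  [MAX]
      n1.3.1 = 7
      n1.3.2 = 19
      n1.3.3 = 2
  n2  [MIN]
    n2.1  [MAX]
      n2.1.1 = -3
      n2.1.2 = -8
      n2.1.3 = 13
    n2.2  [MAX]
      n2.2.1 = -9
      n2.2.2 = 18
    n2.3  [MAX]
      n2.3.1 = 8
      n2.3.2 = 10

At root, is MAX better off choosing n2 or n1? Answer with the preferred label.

n2

n2.1 (MAX): max(-3, -8, 13) = 13
n2.2 (MAX): max(-9, 18) = 18
n2.3 (MAX): max(8, 10) = 10
n2 (MIN): min(13, 18, 10) = 10
n1.1 (MAX): max(-1, 18, -3) = 18
n1.2 (MAX): max(-13, -8, -18) = -8
n1.3 (MAX): max(7, 19, 2) = 19
n1 (MIN): min(18, -8, 19) = -8
MAX prefers the higher value; n2=10, n1=-8. n2 is better since 10 > -8.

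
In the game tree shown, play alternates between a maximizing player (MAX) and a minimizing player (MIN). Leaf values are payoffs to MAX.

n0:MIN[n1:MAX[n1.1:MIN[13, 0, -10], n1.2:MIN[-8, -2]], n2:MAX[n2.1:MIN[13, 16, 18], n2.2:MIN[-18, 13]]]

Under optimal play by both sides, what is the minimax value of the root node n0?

n1.1 (MIN): min(13, 0, -10) = -10
n1.2 (MIN): min(-8, -2) = -8
n1 (MAX): max(-10, -8) = -8
n2.1 (MIN): min(13, 16, 18) = 13
n2.2 (MIN): min(-18, 13) = -18
n2 (MAX): max(13, -18) = 13
n0 (MIN): min(-8, 13) = -8

-8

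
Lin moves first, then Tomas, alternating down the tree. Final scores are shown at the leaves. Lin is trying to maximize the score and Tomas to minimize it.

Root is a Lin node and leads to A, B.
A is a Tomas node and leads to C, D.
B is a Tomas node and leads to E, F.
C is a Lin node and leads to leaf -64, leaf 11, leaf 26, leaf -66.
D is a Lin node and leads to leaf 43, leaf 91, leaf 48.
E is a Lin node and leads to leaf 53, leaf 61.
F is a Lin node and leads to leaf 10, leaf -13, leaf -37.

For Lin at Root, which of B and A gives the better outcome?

A

E (Lin): max(53, 61) = 61
F (Lin): max(10, -13, -37) = 10
B (Tomas): min(61, 10) = 10
C (Lin): max(-64, 11, 26, -66) = 26
D (Lin): max(43, 91, 48) = 91
A (Tomas): min(26, 91) = 26
Lin prefers the higher value; B=10, A=26. A is better since 26 > 10.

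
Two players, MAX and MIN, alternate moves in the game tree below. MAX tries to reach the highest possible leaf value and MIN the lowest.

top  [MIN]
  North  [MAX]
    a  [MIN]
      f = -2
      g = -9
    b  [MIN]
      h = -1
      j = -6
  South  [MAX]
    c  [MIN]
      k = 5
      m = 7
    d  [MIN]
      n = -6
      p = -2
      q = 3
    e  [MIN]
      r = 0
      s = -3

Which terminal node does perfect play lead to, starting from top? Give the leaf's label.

a (MIN): min(-2, -9) = -9
b (MIN): min(-1, -6) = -6
North (MAX): max(-9, -6) = -6
c (MIN): min(5, 7) = 5
d (MIN): min(-6, -2, 3) = -6
e (MIN): min(0, -3) = -3
South (MAX): max(5, -6, -3) = 5
top (MIN): min(-6, 5) = -6
At top, MIN picks North (lowest: -6).
At North, MAX picks b (highest: -6).
At b, MIN picks j (lowest: -6).
Terminal value -6.

j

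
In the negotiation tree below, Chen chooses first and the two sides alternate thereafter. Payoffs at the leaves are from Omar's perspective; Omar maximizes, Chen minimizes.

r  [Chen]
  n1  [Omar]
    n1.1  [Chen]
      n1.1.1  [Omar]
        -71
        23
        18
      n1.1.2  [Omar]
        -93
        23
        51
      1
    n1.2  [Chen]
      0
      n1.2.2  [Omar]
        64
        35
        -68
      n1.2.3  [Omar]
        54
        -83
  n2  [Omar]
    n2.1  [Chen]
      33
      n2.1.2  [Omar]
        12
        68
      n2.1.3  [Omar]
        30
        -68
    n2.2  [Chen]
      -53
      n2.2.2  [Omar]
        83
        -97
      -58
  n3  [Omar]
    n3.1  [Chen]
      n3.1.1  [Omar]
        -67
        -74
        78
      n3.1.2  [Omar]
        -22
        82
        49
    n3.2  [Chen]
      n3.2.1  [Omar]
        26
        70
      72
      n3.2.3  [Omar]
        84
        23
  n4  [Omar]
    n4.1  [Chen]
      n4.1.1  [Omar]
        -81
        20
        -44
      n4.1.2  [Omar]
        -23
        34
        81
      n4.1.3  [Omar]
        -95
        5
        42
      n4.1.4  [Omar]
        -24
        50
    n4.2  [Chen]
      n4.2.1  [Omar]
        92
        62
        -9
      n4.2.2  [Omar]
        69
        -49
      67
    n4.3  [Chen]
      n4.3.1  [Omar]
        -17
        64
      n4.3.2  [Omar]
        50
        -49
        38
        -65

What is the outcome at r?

n1.1.1 (Omar): max(-71, 23, 18) = 23
n1.1.2 (Omar): max(-93, 23, 51) = 51
n1.1 (Chen): min(23, 51, 1) = 1
n1.2.2 (Omar): max(64, 35, -68) = 64
n1.2.3 (Omar): max(54, -83) = 54
n1.2 (Chen): min(0, 64, 54) = 0
n1 (Omar): max(1, 0) = 1
n2.1.2 (Omar): max(12, 68) = 68
n2.1.3 (Omar): max(30, -68) = 30
n2.1 (Chen): min(33, 68, 30) = 30
n2.2.2 (Omar): max(83, -97) = 83
n2.2 (Chen): min(-53, 83, -58) = -58
n2 (Omar): max(30, -58) = 30
n3.1.1 (Omar): max(-67, -74, 78) = 78
n3.1.2 (Omar): max(-22, 82, 49) = 82
n3.1 (Chen): min(78, 82) = 78
n3.2.1 (Omar): max(26, 70) = 70
n3.2.3 (Omar): max(84, 23) = 84
n3.2 (Chen): min(70, 72, 84) = 70
n3 (Omar): max(78, 70) = 78
n4.1.1 (Omar): max(-81, 20, -44) = 20
n4.1.2 (Omar): max(-23, 34, 81) = 81
n4.1.3 (Omar): max(-95, 5, 42) = 42
n4.1.4 (Omar): max(-24, 50) = 50
n4.1 (Chen): min(20, 81, 42, 50) = 20
n4.2.1 (Omar): max(92, 62, -9) = 92
n4.2.2 (Omar): max(69, -49) = 69
n4.2 (Chen): min(92, 69, 67) = 67
n4.3.1 (Omar): max(-17, 64) = 64
n4.3.2 (Omar): max(50, -49, 38, -65) = 50
n4.3 (Chen): min(64, 50) = 50
n4 (Omar): max(20, 67, 50) = 67
r (Chen): min(1, 30, 78, 67) = 1

1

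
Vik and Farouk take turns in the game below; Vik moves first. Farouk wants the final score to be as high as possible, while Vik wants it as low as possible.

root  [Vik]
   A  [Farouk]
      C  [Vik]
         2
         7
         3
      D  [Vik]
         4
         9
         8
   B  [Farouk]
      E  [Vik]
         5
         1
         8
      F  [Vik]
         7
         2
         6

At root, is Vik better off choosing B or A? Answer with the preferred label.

B

E (Vik): min(5, 1, 8) = 1
F (Vik): min(7, 2, 6) = 2
B (Farouk): max(1, 2) = 2
C (Vik): min(2, 7, 3) = 2
D (Vik): min(4, 9, 8) = 4
A (Farouk): max(2, 4) = 4
Vik prefers the lower value; B=2, A=4. B is better since 2 < 4.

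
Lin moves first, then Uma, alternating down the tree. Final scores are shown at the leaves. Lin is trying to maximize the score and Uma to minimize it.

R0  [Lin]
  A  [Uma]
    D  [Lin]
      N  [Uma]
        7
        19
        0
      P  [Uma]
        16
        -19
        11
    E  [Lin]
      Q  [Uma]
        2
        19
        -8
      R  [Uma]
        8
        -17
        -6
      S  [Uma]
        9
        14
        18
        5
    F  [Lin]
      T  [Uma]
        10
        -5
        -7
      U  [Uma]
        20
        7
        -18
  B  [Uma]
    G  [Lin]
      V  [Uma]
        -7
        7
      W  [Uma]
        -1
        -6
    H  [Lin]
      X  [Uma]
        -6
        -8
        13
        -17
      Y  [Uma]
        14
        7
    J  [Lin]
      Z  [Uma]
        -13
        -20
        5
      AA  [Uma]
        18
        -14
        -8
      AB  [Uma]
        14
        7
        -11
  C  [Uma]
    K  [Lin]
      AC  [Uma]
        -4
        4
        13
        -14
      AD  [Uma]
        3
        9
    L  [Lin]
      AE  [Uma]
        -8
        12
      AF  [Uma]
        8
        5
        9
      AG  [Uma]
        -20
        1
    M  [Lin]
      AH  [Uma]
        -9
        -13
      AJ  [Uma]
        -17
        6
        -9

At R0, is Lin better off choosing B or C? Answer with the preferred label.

V (Uma): min(-7, 7) = -7
W (Uma): min(-1, -6) = -6
G (Lin): max(-7, -6) = -6
X (Uma): min(-6, -8, 13, -17) = -17
Y (Uma): min(14, 7) = 7
H (Lin): max(-17, 7) = 7
Z (Uma): min(-13, -20, 5) = -20
AA (Uma): min(18, -14, -8) = -14
AB (Uma): min(14, 7, -11) = -11
J (Lin): max(-20, -14, -11) = -11
B (Uma): min(-6, 7, -11) = -11
AC (Uma): min(-4, 4, 13, -14) = -14
AD (Uma): min(3, 9) = 3
K (Lin): max(-14, 3) = 3
AE (Uma): min(-8, 12) = -8
AF (Uma): min(8, 5, 9) = 5
AG (Uma): min(-20, 1) = -20
L (Lin): max(-8, 5, -20) = 5
AH (Uma): min(-9, -13) = -13
AJ (Uma): min(-17, 6, -9) = -17
M (Lin): max(-13, -17) = -13
C (Uma): min(3, 5, -13) = -13
Lin prefers the higher value; B=-11, C=-13. B is better since -11 > -13.

B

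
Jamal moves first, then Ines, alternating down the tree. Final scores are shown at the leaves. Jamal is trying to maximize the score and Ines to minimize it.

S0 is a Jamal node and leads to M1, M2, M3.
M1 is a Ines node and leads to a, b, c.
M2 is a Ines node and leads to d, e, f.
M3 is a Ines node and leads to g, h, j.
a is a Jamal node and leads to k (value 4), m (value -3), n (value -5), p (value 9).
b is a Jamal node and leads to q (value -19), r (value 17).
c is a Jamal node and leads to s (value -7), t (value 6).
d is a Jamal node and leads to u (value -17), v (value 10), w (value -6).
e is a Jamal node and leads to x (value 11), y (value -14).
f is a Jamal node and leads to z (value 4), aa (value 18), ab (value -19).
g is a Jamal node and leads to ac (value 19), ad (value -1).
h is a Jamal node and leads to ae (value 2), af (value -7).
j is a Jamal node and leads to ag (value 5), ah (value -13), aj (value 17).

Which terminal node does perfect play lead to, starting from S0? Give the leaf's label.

v

a (Jamal): max(4, -3, -5, 9) = 9
b (Jamal): max(-19, 17) = 17
c (Jamal): max(-7, 6) = 6
M1 (Ines): min(9, 17, 6) = 6
d (Jamal): max(-17, 10, -6) = 10
e (Jamal): max(11, -14) = 11
f (Jamal): max(4, 18, -19) = 18
M2 (Ines): min(10, 11, 18) = 10
g (Jamal): max(19, -1) = 19
h (Jamal): max(2, -7) = 2
j (Jamal): max(5, -13, 17) = 17
M3 (Ines): min(19, 2, 17) = 2
S0 (Jamal): max(6, 10, 2) = 10
At S0, Jamal picks M2 (highest: 10).
At M2, Ines picks d (lowest: 10).
At d, Jamal picks v (highest: 10).
Terminal value 10.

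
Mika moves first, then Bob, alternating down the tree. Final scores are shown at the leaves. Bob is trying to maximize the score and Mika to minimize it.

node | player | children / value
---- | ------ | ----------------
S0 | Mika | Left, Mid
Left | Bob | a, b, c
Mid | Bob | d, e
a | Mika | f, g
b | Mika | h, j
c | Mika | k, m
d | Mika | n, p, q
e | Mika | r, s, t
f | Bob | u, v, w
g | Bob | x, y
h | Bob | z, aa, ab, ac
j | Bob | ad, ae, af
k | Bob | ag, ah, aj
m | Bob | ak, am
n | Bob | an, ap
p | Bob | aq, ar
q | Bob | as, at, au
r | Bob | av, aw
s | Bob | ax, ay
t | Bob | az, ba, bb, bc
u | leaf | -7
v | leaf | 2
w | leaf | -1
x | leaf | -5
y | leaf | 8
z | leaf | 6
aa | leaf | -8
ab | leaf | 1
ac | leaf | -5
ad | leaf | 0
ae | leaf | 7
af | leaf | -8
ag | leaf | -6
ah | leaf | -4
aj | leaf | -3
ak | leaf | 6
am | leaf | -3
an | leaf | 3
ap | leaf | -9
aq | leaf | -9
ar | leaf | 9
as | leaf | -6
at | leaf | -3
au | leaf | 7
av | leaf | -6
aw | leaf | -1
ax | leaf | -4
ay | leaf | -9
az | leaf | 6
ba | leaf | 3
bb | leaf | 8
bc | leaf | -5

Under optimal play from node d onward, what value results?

n (Bob): max(3, -9) = 3
p (Bob): max(-9, 9) = 9
q (Bob): max(-6, -3, 7) = 7
d (Mika): min(3, 9, 7) = 3

3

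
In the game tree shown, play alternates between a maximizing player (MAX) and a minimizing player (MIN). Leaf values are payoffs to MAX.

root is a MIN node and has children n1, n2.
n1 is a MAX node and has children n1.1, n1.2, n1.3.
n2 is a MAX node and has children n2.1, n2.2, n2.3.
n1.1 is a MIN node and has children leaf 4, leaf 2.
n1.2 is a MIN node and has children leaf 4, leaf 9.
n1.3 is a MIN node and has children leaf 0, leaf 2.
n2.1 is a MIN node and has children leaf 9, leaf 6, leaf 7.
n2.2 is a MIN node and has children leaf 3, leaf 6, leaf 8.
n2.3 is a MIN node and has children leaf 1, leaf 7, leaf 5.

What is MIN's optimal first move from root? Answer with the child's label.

n1

n1.1 (MIN): min(4, 2) = 2
n1.2 (MIN): min(4, 9) = 4
n1.3 (MIN): min(0, 2) = 0
n1 (MAX): max(2, 4, 0) = 4
n2.1 (MIN): min(9, 6, 7) = 6
n2.2 (MIN): min(3, 6, 8) = 3
n2.3 (MIN): min(1, 7, 5) = 1
n2 (MAX): max(6, 3, 1) = 6
root (MIN): min(4, 6) = 4
MIN at root wants the lowest of {n1=4, n2=6}, so chooses n1.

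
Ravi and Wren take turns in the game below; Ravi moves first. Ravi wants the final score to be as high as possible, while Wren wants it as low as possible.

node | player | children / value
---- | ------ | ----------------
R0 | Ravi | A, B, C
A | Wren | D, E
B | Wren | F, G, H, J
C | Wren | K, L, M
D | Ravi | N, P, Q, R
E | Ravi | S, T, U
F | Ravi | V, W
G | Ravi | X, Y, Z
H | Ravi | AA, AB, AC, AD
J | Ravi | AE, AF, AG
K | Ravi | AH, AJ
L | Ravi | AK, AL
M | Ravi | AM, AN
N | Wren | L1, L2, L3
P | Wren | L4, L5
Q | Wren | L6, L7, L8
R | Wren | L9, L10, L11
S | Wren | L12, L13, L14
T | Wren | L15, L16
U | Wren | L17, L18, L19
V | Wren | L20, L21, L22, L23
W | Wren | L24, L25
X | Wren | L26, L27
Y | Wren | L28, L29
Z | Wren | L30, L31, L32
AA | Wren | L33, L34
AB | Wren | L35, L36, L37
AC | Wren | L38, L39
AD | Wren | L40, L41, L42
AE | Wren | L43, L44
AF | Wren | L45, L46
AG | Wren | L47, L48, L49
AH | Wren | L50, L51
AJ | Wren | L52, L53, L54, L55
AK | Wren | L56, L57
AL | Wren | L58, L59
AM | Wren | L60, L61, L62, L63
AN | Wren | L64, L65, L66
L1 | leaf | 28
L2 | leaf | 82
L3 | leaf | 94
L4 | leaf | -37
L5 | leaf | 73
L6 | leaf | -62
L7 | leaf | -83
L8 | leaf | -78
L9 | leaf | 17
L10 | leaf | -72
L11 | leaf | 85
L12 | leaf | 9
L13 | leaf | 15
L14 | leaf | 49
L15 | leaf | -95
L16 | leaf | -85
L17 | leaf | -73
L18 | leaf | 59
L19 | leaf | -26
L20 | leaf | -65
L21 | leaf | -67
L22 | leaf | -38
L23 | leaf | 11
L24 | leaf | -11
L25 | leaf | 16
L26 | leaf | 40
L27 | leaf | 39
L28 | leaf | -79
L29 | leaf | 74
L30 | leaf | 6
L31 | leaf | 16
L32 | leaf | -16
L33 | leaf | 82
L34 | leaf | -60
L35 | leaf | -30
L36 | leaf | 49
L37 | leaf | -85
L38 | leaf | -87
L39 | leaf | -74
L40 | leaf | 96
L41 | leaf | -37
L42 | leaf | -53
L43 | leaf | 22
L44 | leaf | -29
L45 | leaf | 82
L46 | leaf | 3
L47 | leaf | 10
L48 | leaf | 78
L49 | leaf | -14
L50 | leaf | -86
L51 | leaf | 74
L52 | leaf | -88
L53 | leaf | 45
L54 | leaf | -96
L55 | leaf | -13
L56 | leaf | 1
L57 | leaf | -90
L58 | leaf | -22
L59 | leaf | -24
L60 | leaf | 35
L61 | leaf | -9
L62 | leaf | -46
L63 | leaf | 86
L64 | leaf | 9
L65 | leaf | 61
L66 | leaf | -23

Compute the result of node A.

N (Wren): min(28, 82, 94) = 28
P (Wren): min(-37, 73) = -37
Q (Wren): min(-62, -83, -78) = -83
R (Wren): min(17, -72, 85) = -72
D (Ravi): max(28, -37, -83, -72) = 28
S (Wren): min(9, 15, 49) = 9
T (Wren): min(-95, -85) = -95
U (Wren): min(-73, 59, -26) = -73
E (Ravi): max(9, -95, -73) = 9
A (Wren): min(28, 9) = 9

9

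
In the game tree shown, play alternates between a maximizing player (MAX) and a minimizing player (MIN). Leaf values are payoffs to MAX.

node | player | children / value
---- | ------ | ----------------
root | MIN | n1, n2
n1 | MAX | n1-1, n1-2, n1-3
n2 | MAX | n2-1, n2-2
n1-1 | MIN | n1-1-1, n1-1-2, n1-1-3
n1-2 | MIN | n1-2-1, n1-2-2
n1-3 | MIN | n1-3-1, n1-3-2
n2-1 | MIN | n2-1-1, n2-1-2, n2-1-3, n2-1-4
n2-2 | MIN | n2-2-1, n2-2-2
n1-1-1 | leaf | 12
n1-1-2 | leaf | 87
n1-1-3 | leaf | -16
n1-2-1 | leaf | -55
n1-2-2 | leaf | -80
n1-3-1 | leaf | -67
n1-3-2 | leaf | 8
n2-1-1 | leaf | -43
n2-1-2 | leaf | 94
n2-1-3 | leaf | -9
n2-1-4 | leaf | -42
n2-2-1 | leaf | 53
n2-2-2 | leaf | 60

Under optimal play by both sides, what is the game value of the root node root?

n1-1 (MIN): min(12, 87, -16) = -16
n1-2 (MIN): min(-55, -80) = -80
n1-3 (MIN): min(-67, 8) = -67
n1 (MAX): max(-16, -80, -67) = -16
n2-1 (MIN): min(-43, 94, -9, -42) = -43
n2-2 (MIN): min(53, 60) = 53
n2 (MAX): max(-43, 53) = 53
root (MIN): min(-16, 53) = -16

-16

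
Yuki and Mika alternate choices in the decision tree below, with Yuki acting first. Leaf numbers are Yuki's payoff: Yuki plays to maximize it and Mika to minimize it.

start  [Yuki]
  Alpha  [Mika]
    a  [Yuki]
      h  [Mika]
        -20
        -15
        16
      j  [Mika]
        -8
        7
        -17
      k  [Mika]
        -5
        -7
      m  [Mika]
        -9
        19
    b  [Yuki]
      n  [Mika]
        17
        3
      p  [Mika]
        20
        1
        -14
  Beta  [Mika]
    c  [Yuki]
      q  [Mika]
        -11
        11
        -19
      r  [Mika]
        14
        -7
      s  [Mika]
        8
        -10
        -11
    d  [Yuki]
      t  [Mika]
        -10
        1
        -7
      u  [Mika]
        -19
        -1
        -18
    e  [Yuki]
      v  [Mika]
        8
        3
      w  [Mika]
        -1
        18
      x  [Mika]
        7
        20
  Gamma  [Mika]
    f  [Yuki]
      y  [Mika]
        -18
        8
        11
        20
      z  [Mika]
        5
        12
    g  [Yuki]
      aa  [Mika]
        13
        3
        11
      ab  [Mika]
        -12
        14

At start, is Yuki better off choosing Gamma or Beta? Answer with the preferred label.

y (Mika): min(-18, 8, 11, 20) = -18
z (Mika): min(5, 12) = 5
f (Yuki): max(-18, 5) = 5
aa (Mika): min(13, 3, 11) = 3
ab (Mika): min(-12, 14) = -12
g (Yuki): max(3, -12) = 3
Gamma (Mika): min(5, 3) = 3
q (Mika): min(-11, 11, -19) = -19
r (Mika): min(14, -7) = -7
s (Mika): min(8, -10, -11) = -11
c (Yuki): max(-19, -7, -11) = -7
t (Mika): min(-10, 1, -7) = -10
u (Mika): min(-19, -1, -18) = -19
d (Yuki): max(-10, -19) = -10
v (Mika): min(8, 3) = 3
w (Mika): min(-1, 18) = -1
x (Mika): min(7, 20) = 7
e (Yuki): max(3, -1, 7) = 7
Beta (Mika): min(-7, -10, 7) = -10
Yuki prefers the higher value; Gamma=3, Beta=-10. Gamma is better since 3 > -10.

Gamma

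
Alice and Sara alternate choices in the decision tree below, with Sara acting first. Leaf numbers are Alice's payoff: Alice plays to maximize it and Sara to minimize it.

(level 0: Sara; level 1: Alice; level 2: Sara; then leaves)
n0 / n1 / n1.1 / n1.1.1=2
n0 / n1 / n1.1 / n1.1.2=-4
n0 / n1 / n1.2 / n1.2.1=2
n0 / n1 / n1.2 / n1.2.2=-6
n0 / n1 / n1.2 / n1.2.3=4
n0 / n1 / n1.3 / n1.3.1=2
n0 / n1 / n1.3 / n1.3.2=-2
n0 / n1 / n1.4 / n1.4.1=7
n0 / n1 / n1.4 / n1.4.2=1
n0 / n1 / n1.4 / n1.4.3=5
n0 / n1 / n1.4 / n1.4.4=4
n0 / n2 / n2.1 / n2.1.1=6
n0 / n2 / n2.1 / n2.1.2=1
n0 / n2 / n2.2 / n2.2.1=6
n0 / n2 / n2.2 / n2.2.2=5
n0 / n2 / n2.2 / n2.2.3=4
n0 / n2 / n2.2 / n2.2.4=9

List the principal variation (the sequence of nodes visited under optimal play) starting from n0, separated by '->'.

n1.1 (Sara): min(2, -4) = -4
n1.2 (Sara): min(2, -6, 4) = -6
n1.3 (Sara): min(2, -2) = -2
n1.4 (Sara): min(7, 1, 5, 4) = 1
n1 (Alice): max(-4, -6, -2, 1) = 1
n2.1 (Sara): min(6, 1) = 1
n2.2 (Sara): min(6, 5, 4, 9) = 4
n2 (Alice): max(1, 4) = 4
n0 (Sara): min(1, 4) = 1
At n0, Sara picks n1 (lowest: 1).
At n1, Alice picks n1.4 (highest: 1).
At n1.4, Sara picks n1.4.2 (lowest: 1).
Terminal value 1.

n0 -> n1 -> n1.4 -> n1.4.2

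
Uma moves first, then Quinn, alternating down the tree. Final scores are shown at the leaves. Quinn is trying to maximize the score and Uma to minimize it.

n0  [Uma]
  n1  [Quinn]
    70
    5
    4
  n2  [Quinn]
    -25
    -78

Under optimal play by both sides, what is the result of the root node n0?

-25

n1 (Quinn): max(70, 5, 4) = 70
n2 (Quinn): max(-25, -78) = -25
n0 (Uma): min(70, -25) = -25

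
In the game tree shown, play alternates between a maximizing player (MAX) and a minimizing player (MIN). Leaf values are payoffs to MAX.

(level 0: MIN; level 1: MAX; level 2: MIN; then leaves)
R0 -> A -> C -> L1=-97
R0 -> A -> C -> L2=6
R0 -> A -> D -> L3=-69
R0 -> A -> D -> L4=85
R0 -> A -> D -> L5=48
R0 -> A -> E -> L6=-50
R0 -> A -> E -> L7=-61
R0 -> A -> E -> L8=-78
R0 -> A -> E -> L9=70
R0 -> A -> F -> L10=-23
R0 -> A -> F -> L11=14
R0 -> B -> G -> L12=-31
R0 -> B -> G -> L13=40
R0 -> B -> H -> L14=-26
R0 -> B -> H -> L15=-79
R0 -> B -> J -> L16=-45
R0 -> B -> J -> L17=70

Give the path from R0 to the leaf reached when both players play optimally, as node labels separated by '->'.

C (MIN): min(-97, 6) = -97
D (MIN): min(-69, 85, 48) = -69
E (MIN): min(-50, -61, -78, 70) = -78
F (MIN): min(-23, 14) = -23
A (MAX): max(-97, -69, -78, -23) = -23
G (MIN): min(-31, 40) = -31
H (MIN): min(-26, -79) = -79
J (MIN): min(-45, 70) = -45
B (MAX): max(-31, -79, -45) = -31
R0 (MIN): min(-23, -31) = -31
At R0, MIN picks B (lowest: -31).
At B, MAX picks G (highest: -31).
At G, MIN picks L12 (lowest: -31).
Terminal value -31.

R0 -> B -> G -> L12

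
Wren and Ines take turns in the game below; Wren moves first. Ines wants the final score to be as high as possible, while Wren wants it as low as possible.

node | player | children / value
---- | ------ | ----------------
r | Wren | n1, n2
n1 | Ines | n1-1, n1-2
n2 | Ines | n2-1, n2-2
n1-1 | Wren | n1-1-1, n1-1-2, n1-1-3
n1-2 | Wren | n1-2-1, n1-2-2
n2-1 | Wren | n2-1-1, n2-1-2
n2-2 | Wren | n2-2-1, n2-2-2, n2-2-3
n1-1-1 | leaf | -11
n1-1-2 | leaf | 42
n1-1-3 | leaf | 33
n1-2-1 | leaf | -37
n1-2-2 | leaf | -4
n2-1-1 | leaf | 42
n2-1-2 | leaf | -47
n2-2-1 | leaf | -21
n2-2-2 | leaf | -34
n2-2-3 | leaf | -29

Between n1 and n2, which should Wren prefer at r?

n1-1 (Wren): min(-11, 42, 33) = -11
n1-2 (Wren): min(-37, -4) = -37
n1 (Ines): max(-11, -37) = -11
n2-1 (Wren): min(42, -47) = -47
n2-2 (Wren): min(-21, -34, -29) = -34
n2 (Ines): max(-47, -34) = -34
Wren prefers the lower value; n1=-11, n2=-34. n2 is better since -34 < -11.

n2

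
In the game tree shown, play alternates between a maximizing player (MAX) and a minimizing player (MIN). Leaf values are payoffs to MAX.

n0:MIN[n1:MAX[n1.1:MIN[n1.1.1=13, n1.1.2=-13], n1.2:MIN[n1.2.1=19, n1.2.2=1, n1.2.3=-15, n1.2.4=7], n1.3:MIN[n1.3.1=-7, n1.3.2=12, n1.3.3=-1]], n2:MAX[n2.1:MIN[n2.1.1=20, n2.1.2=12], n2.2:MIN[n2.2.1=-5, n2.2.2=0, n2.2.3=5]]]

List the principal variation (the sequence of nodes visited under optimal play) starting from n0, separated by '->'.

n0 -> n1 -> n1.3 -> n1.3.1

n1.1 (MIN): min(13, -13) = -13
n1.2 (MIN): min(19, 1, -15, 7) = -15
n1.3 (MIN): min(-7, 12, -1) = -7
n1 (MAX): max(-13, -15, -7) = -7
n2.1 (MIN): min(20, 12) = 12
n2.2 (MIN): min(-5, 0, 5) = -5
n2 (MAX): max(12, -5) = 12
n0 (MIN): min(-7, 12) = -7
At n0, MIN picks n1 (lowest: -7).
At n1, MAX picks n1.3 (highest: -7).
At n1.3, MIN picks n1.3.1 (lowest: -7).
Terminal value -7.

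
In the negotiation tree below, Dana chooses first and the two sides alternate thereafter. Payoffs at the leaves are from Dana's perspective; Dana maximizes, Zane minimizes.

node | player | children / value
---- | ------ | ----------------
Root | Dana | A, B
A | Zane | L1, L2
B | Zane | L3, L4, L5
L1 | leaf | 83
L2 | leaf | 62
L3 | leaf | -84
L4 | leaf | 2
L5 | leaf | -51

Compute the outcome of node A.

A (Zane): min(83, 62) = 62

62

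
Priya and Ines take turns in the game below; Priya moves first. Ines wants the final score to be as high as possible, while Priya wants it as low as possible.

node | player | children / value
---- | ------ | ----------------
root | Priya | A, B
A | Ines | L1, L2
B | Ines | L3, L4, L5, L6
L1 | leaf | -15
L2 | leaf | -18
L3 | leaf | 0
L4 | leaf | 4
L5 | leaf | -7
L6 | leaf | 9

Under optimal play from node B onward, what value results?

B (Ines): max(0, 4, -7, 9) = 9

9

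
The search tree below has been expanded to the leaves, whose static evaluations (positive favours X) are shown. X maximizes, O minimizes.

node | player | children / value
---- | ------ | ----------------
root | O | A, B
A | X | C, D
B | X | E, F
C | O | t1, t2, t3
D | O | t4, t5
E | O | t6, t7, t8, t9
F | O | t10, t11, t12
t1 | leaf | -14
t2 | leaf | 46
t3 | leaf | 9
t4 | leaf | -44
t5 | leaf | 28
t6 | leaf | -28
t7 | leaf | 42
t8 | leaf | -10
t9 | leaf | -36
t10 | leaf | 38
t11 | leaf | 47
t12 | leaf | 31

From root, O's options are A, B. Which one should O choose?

C (O): min(-14, 46, 9) = -14
D (O): min(-44, 28) = -44
A (X): max(-14, -44) = -14
E (O): min(-28, 42, -10, -36) = -36
F (O): min(38, 47, 31) = 31
B (X): max(-36, 31) = 31
root (O): min(-14, 31) = -14
O at root wants the lowest of {A=-14, B=31}, so chooses A.

A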